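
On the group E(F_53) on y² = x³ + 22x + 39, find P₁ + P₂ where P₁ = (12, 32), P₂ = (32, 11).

(37, 34)

(12, 32) + (32, 11). λ = (11 - 32)/(32 - 12) ≡ 32/20 mod 53. 20⁻¹ ≡ 8 (mod 53), so λ ≡ 44.
  x = λ² - 12 - 32 = 1936 - 44 ≡ 37; y = λ·(12 - 37) - 32 ≡ 34. → (37, 34)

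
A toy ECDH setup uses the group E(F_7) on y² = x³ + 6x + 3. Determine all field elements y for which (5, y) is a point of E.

x³ + 6x + 3 = 158 ≡ 4 (mod 7).
Square roots of 4 mod 7: 2 and 5 (since 2² = 4 ≡ 4).

2, 5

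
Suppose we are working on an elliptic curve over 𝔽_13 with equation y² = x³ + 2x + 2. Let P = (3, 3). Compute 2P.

(4, 3)

tangent at (3, 3): λ = (3·3² + 2)/(2·3) ≡ 3/6. 6⁻¹ ≡ 11 (mod 13), so λ ≡ 3·11 ≡ 7.
  x = λ² - 3 - 3 = 49 - 6 ≡ 4; y = λ·(3 - 4) - 3 ≡ 3. → (4, 3)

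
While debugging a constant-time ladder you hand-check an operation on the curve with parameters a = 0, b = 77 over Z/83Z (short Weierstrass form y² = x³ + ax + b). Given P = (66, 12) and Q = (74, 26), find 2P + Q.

(43, 30)

First 2P:
Repeated addition: build up to 2P.
2P: tangent at (66, 12): λ = (3·66² + 0)/(2·12) ≡ 37/24. 24⁻¹ ≡ 45 (mod 83) since 24·45 = 1080 ≡ 1, so λ ≡ 37·45 ≡ 5.
  x = λ² - 66 - 66 = 25 - 132 ≡ 59; y = λ·(66 - 59) - 12 ≡ 23. → (59, 23)
2P = (59, 23).
Finally 2P + Q:
(59, 23) + (74, 26). λ = (26 - 23)/(74 - 59) ≡ 3/15 mod 83. 15⁻¹ ≡ 72 (mod 83), so λ ≡ 50.
  x = λ² - 59 - 74 = 2500 - 133 ≡ 43; y = λ·(59 - 43) - 23 ≡ 30. → (43, 30)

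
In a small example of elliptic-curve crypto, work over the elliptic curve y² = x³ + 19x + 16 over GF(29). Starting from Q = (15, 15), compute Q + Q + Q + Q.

(28, 24)

Double-and-add on 4 = (100)₂. Start with Q = (15, 15) for the leading 1-bit.
double: tangent at (15, 15): λ = (3·15² + 19)/(2·15) ≡ 27/1. 1⁻¹ ≡ 1 (mod 29) since 1·1 = 1 ≡ 1, so λ ≡ 27·1 ≡ 27.
  x = λ² - 15 - 15 = 729 - 30 ≡ 3; y = λ·(15 - 3) - 15 ≡ 19. → (3, 19)
double: tangent at (3, 19): λ = (3·3² + 19)/(2·19) ≡ 17/9. 9⁻¹ ≡ 13 (mod 29), so λ ≡ 17·13 ≡ 18.
  x = λ² - 3 - 3 = 324 - 6 ≡ 28; y = λ·(3 - 28) - 19 ≡ 24. → (28, 24)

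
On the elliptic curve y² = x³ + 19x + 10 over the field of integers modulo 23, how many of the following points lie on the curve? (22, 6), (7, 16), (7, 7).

3

(22, 6): 6² ≡ 13, rhs ≡ 13 → on.
(7, 16): 16² ≡ 3, rhs ≡ 3 → on.
(7, 7): 7² ≡ 3, rhs ≡ 3 → on.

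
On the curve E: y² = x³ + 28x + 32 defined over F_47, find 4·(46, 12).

Write P = (46, 12).
Repeated addition: build up to 4P.
2P: tangent at (46, 12): λ = (3·46² + 28)/(2·12) ≡ 31/24. 24⁻¹ ≡ 2 (mod 47), so λ ≡ 31·2 ≡ 15.
  x = λ² - 46 - 46 = 225 - 92 ≡ 39; y = λ·(46 - 39) - 12 ≡ 46. → (39, 46)
3P: (39, 46) + (46, 12). λ = (12 - 46)/(46 - 39) ≡ 13/7 mod 47. 7⁻¹ ≡ 27 (mod 47), so λ ≡ 22.
  x = λ² - 39 - 46 = 484 - 85 ≡ 23; y = λ·(39 - 23) - 46 ≡ 24. → (23, 24)
4P: (23, 24) + (46, 12). λ = (12 - 24)/(46 - 23) ≡ 35/23 mod 47. 23⁻¹ ≡ 45 (mod 47) since 23·45 = 1035 ≡ 1, so λ ≡ 24.
  x = λ² - 23 - 46 = 576 - 69 ≡ 37; y = λ·(23 - 37) - 24 ≡ 16. → (37, 16)

(37, 16)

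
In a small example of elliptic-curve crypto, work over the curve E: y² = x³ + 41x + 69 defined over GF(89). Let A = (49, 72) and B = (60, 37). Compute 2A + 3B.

(60, 52)

First 2A:
Repeated addition: build up to 2A.
2A: tangent at (49, 72): λ = (3·49² + 41)/(2·72) ≡ 35/55. 55⁻¹ ≡ 34 (mod 89), so λ ≡ 35·34 ≡ 33.
  x = λ² - 49 - 49 = 1089 - 98 ≡ 12; y = λ·(49 - 12) - 72 ≡ 81. → (12, 81)
2A = (12, 81).
Next 3B:
Repeated addition: build up to 3B.
2B: tangent at (60, 37): λ = (3·60² + 41)/(2·37) ≡ 72/74. 74⁻¹ ≡ 83 (mod 89), so λ ≡ 72·83 ≡ 13.
  x = λ² - 60 - 60 = 169 - 120 ≡ 49; y = λ·(60 - 49) - 37 ≡ 17. → (49, 17)
3B: (49, 17) + (60, 37). λ = (37 - 17)/(60 - 49) ≡ 20/11 mod 89. 11⁻¹ ≡ 81 (mod 89), so λ ≡ 18.
  x = λ² - 49 - 60 = 324 - 109 ≡ 37; y = λ·(49 - 37) - 17 ≡ 21. → (37, 21)
3B = (37, 21).
Finally 2A + 3B:
(12, 81) + (37, 21). λ = (21 - 81)/(37 - 12) ≡ 29/25 mod 89. 25⁻¹ ≡ 57 (mod 89), so λ ≡ 51.
  x = λ² - 12 - 37 = 2601 - 49 ≡ 60; y = λ·(12 - 60) - 81 ≡ 52. → (60, 52)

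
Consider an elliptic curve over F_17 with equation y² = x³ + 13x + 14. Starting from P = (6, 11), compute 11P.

(6, 6)

Repeated addition: build up to 11P.
2P: tangent at (6, 11): λ = (3·6² + 13)/(2·11) ≡ 2/5. 5⁻¹ ≡ 7 (mod 17), so λ ≡ 2·7 ≡ 14.
  x = λ² - 6 - 6 = 196 - 12 ≡ 14; y = λ·(6 - 14) - 11 ≡ 13. → (14, 13)
3P: (14, 13) + (6, 11). λ = (11 - 13)/(6 - 14) ≡ 15/9 mod 17. 9⁻¹ ≡ 2 (mod 17) since 9·2 = 18 ≡ 1, so λ ≡ 13.
  x = λ² - 14 - 6 = 169 - 20 ≡ 13; y = λ·(14 - 13) - 13 ≡ 0. → (13, 0)
4P: (13, 0) + (6, 11). λ = (11 - 0)/(6 - 13) ≡ 11/10 mod 17. 10⁻¹ ≡ 12 (mod 17) since 10·12 = 120 ≡ 1, so λ ≡ 13.
  x = λ² - 13 - 6 = 169 - 19 ≡ 14; y = λ·(13 - 14) - 0 ≡ 4. → (14, 4)
5P: (14, 4) + (6, 11). λ = (11 - 4)/(6 - 14) ≡ 7/9 mod 17. 9⁻¹ ≡ 2 (mod 17), so λ ≡ 14.
  x = λ² - 14 - 6 = 196 - 20 ≡ 6; y = λ·(14 - 6) - 4 ≡ 6. → (6, 6)
6P: (6, 6) + (6, 11): same x and y₁ ≡ -y₂, so the sum is O.
7P: O + (6, 11) = (6, 11) (identity).
8P: tangent at (6, 11): λ = (3·6² + 13)/(2·11) ≡ 2/5. 5⁻¹ ≡ 7 (mod 17), so λ ≡ 2·7 ≡ 14.
  x = λ² - 6 - 6 = 196 - 12 ≡ 14; y = λ·(6 - 14) - 11 ≡ 13. → (14, 13)
9P: (14, 13) + (6, 11). λ = (11 - 13)/(6 - 14) ≡ 15/9 mod 17. 9⁻¹ ≡ 2 (mod 17), so λ ≡ 13.
  x = λ² - 14 - 6 = 169 - 20 ≡ 13; y = λ·(14 - 13) - 13 ≡ 0. → (13, 0)
10P: (13, 0) + (6, 11). λ = (11 - 0)/(6 - 13) ≡ 11/10 mod 17. 10⁻¹ ≡ 12 (mod 17), so λ ≡ 13.
  x = λ² - 13 - 6 = 169 - 19 ≡ 14; y = λ·(13 - 14) - 0 ≡ 4. → (14, 4)
11P: (14, 4) + (6, 11). λ = (11 - 4)/(6 - 14) ≡ 7/9 mod 17. 9⁻¹ ≡ 2 (mod 17), so λ ≡ 14.
  x = λ² - 14 - 6 = 196 - 20 ≡ 6; y = λ·(14 - 6) - 4 ≡ 6. → (6, 6)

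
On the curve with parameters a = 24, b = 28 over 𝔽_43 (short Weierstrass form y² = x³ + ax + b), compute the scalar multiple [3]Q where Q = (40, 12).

(39, 13)

Repeated addition: build up to 3Q.
2Q: tangent at (40, 12): λ = (3·40² + 24)/(2·12) ≡ 8/24. 24⁻¹ ≡ 9 (mod 43), so λ ≡ 8·9 ≡ 29.
  x = λ² - 40 - 40 = 841 - 80 ≡ 30; y = λ·(40 - 30) - 12 ≡ 20. → (30, 20)
3Q: (30, 20) + (40, 12). λ = (12 - 20)/(40 - 30) ≡ 35/10 mod 43. 10⁻¹ ≡ 13 (mod 43), so λ ≡ 25.
  x = λ² - 30 - 40 = 625 - 70 ≡ 39; y = λ·(30 - 39) - 20 ≡ 13. → (39, 13)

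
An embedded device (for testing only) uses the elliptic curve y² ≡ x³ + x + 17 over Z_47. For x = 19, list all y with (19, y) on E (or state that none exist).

x³ + 1x + 17 = 6895 ≡ 33 (mod 47).
33 is a non-residue mod 47; no y exists.

none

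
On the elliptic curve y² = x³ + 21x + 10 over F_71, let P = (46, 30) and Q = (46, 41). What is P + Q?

The two points share x = 46 and their y-coordinates satisfy 30 + 41 ≡ 0 (mod 71), so they are inverses. Their sum is the point at infinity.

O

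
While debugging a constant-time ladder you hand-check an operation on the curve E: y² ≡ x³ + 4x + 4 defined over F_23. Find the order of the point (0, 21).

5

2P: tangent at (0, 21): λ = (3·0² + 4)/(2·21) ≡ 4/19. 19⁻¹ ≡ 17 (mod 23), so λ ≡ 4·17 ≡ 22.
  x = λ² - 0 - 0 = 484 - 0 ≡ 1; y = λ·(0 - 1) - 21 ≡ 3. → (1, 3)
3P: (1, 3) + (0, 21). λ = (21 - 3)/(0 - 1) ≡ 18/22 mod 23. 22⁻¹ ≡ 22 (mod 23), so λ ≡ 5.
  x = λ² - 1 - 0 = 25 - 1 ≡ 1; y = λ·(1 - 1) - 3 ≡ 20. → (1, 20)
4P: (1, 20) + (0, 21). λ = (21 - 20)/(0 - 1) ≡ 1/22 mod 23. 22⁻¹ ≡ 22 (mod 23), so λ ≡ 22.
  x = λ² - 1 - 0 = 484 - 1 ≡ 0; y = λ·(1 - 0) - 20 ≡ 2. → (0, 2)
5P: (0, 2) + (0, 21): same x and y₁ ≡ -y₂, so the sum is O.
5P = O, so the order is 5.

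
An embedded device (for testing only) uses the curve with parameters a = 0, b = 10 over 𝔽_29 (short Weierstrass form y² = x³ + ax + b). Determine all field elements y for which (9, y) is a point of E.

x³ + 0x + 10 = 739 ≡ 14 (mod 29).
14 is a non-residue mod 29; no y exists.

none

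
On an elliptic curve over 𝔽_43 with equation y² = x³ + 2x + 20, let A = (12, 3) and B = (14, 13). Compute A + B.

(12, 3) + (14, 13). λ = (13 - 3)/(14 - 12) ≡ 10/2 mod 43. 2⁻¹ ≡ 22 (mod 43) since 2·22 = 44 ≡ 1, so λ ≡ 5.
  x = λ² - 12 - 14 = 25 - 26 ≡ 42; y = λ·(12 - 42) - 3 ≡ 19. → (42, 19)

(42, 19)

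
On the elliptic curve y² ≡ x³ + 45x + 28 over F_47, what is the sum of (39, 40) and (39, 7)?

The two points share x = 39 and their y-coordinates satisfy 40 + 7 ≡ 0 (mod 47), so they are inverses. Their sum is O.

O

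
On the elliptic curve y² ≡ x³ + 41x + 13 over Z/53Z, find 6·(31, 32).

Write P = (31, 32).
Double-and-add on 6 = (110)₂. Start with P = (31, 32) for the leading 1-bit.
double: tangent at (31, 32): λ = (3·31² + 41)/(2·32) ≡ 9/11. 11⁻¹ ≡ 29 (mod 53), so λ ≡ 9·29 ≡ 49.
  x = λ² - 31 - 31 = 2401 - 62 ≡ 7; y = λ·(31 - 7) - 32 ≡ 31. → (7, 31)
add P: (7, 31) + (31, 32). λ = (32 - 31)/(31 - 7) ≡ 1/24 mod 53. 24⁻¹ ≡ 42 (mod 53), so λ ≡ 42.
  x = λ² - 7 - 31 = 1764 - 38 ≡ 30; y = λ·(7 - 30) - 31 ≡ 10. → (30, 10)
double: tangent at (30, 10): λ = (3·30² + 41)/(2·10) ≡ 38/20. 20⁻¹ ≡ 8 (mod 53), so λ ≡ 38·8 ≡ 39.
  x = λ² - 30 - 30 = 1521 - 60 ≡ 30; y = λ·(30 - 30) - 10 ≡ 43. → (30, 43)

(30, 43)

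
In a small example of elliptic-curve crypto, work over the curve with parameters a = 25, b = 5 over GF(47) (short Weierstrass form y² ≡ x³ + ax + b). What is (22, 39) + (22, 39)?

tangent at (22, 39): λ = (3·22² + 25)/(2·39) ≡ 20/31. 31⁻¹ ≡ 44 (mod 47) since 31·44 = 1364 ≡ 1, so λ ≡ 20·44 ≡ 34.
  x = λ² - 22 - 22 = 1156 - 44 ≡ 31; y = λ·(22 - 31) - 39 ≡ 31. → (31, 31)

(31, 31)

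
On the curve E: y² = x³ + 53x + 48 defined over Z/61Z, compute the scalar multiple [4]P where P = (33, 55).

(52, 60)

Double-and-add on 4 = (100)₂. Start with P = (33, 55) for the leading 1-bit.
double: tangent at (33, 55): λ = (3·33² + 53)/(2·55) ≡ 26/49. 49⁻¹ ≡ 5 (mod 61), so λ ≡ 26·5 ≡ 8.
  x = λ² - 33 - 33 = 64 - 66 ≡ 59; y = λ·(33 - 59) - 55 ≡ 42. → (59, 42)
double: tangent at (59, 42): λ = (3·59² + 53)/(2·42) ≡ 4/23. 23⁻¹ ≡ 8 (mod 61), so λ ≡ 4·8 ≡ 32.
  x = λ² - 59 - 59 = 1024 - 118 ≡ 52; y = λ·(59 - 52) - 42 ≡ 60. → (52, 60)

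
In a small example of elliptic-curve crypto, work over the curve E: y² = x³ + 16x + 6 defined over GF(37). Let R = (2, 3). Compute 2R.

tangent at (2, 3): λ = (3·2² + 16)/(2·3) ≡ 28/6. 6⁻¹ ≡ 31 (mod 37), so λ ≡ 28·31 ≡ 17.
  x = λ² - 2 - 2 = 289 - 4 ≡ 26; y = λ·(2 - 26) - 3 ≡ 33. → (26, 33)

(26, 33)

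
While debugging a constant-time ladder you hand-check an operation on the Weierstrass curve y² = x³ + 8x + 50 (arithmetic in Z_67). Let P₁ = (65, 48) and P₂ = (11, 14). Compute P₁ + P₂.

(65, 48) + (11, 14). λ = (14 - 48)/(11 - 65) ≡ 33/13 mod 67. 13⁻¹ ≡ 31 (mod 67), so λ ≡ 18.
  x = λ² - 65 - 11 = 324 - 76 ≡ 47; y = λ·(65 - 47) - 48 ≡ 8. → (47, 8)

(47, 8)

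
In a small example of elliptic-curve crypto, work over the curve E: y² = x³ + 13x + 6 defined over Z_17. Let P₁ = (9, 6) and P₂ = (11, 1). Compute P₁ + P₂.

(16, 3)

(9, 6) + (11, 1). λ = (1 - 6)/(11 - 9) ≡ 12/2 mod 17. 2⁻¹ ≡ 9 (mod 17) since 2·9 = 18 ≡ 1, so λ ≡ 6.
  x = λ² - 9 - 11 = 36 - 20 ≡ 16; y = λ·(9 - 16) - 6 ≡ 3. → (16, 3)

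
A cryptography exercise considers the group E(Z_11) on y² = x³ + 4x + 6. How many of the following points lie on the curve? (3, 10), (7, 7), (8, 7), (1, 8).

1

(3, 10): 10² ≡ 1, rhs ≡ 1 → on.
(7, 7): 7² ≡ 5, rhs ≡ 3 → off.
(8, 7): 7² ≡ 5, rhs ≡ 0 → off.
(1, 8): 8² ≡ 9, rhs ≡ 0 → off.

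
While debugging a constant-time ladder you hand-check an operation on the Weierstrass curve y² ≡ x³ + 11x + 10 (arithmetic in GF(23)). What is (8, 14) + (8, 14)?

tangent at (8, 14): λ = (3·8² + 11)/(2·14) ≡ 19/5. 5⁻¹ ≡ 14 (mod 23) since 5·14 = 70 ≡ 1, so λ ≡ 19·14 ≡ 13.
  x = λ² - 8 - 8 = 169 - 16 ≡ 15; y = λ·(8 - 15) - 14 ≡ 10. → (15, 10)

(15, 10)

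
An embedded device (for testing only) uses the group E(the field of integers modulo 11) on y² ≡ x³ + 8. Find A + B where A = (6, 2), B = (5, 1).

(6, 2) + (5, 1). λ = (1 - 2)/(5 - 6) ≡ 10/10 mod 11. 10⁻¹ ≡ 10 (mod 11) since 10·10 = 100 ≡ 1, so λ ≡ 1.
  x = λ² - 6 - 5 = 1 - 11 ≡ 1; y = λ·(6 - 1) - 2 ≡ 3. → (1, 3)

(1, 3)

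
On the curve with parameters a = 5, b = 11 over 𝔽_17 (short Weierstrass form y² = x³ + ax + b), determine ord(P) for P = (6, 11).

2P: tangent at (6, 11): λ = (3·6² + 5)/(2·11) ≡ 11/5. 5⁻¹ ≡ 7 (mod 17), so λ ≡ 11·7 ≡ 9.
  x = λ² - 6 - 6 = 81 - 12 ≡ 1; y = λ·(6 - 1) - 11 ≡ 0. → (1, 0)
3P: (1, 0) + (6, 11). λ = (11 - 0)/(6 - 1) ≡ 11/5 mod 17. 5⁻¹ ≡ 7 (mod 17), so λ ≡ 9.
  x = λ² - 1 - 6 = 81 - 7 ≡ 6; y = λ·(1 - 6) - 0 ≡ 6. → (6, 6)
4P: (6, 6) + (6, 11): same x and y₁ ≡ -y₂, so the sum is 𝒪.
4P = 𝒪, so the order is 4.

4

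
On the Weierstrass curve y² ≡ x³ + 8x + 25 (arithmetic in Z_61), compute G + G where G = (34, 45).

tangent at (34, 45): λ = (3·34² + 8)/(2·45) ≡ 60/29. 29⁻¹ ≡ 40 (mod 61) since 29·40 = 1160 ≡ 1, so λ ≡ 60·40 ≡ 21.
  x = λ² - 34 - 34 = 441 - 68 ≡ 7; y = λ·(34 - 7) - 45 ≡ 34. → (7, 34)

(7, 34)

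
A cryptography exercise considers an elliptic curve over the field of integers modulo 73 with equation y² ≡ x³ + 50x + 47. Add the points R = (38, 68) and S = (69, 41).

(38, 68) + (69, 41). λ = (41 - 68)/(69 - 38) ≡ 46/31 mod 73. 31⁻¹ ≡ 33 (mod 73), so λ ≡ 58.
  x = λ² - 38 - 69 = 3364 - 107 ≡ 45; y = λ·(38 - 45) - 68 ≡ 37. → (45, 37)

(45, 37)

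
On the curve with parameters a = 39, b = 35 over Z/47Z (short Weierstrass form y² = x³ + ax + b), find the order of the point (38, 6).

2P: tangent at (38, 6): λ = (3·38² + 39)/(2·6) ≡ 0/12. 12⁻¹ ≡ 4 (mod 47), so λ ≡ 0·4 ≡ 0.
  x = λ² - 38 - 38 = 0 - 76 ≡ 18; y = λ·(38 - 18) - 6 ≡ 41. → (18, 41)
3P: (18, 41) + (38, 6). λ = (6 - 41)/(38 - 18) ≡ 12/20 mod 47. 20⁻¹ ≡ 40 (mod 47) since 20·40 = 800 ≡ 1, so λ ≡ 10.
  x = λ² - 18 - 38 = 100 - 56 ≡ 44; y = λ·(18 - 44) - 41 ≡ 28. → (44, 28)
4P: (44, 28) + (38, 6). λ = (6 - 28)/(38 - 44) ≡ 25/41 mod 47. 41⁻¹ ≡ 39 (mod 47) since 41·39 = 1599 ≡ 1, so λ ≡ 35.
  x = λ² - 44 - 38 = 1225 - 82 ≡ 15; y = λ·(44 - 15) - 28 ≡ 0. → (15, 0)
5P: (15, 0) + (38, 6). λ = (6 - 0)/(38 - 15) ≡ 6/23 mod 47. 23⁻¹ ≡ 45 (mod 47), so λ ≡ 35.
  x = λ² - 15 - 38 = 1225 - 53 ≡ 44; y = λ·(15 - 44) - 0 ≡ 19. → (44, 19)
6P: (44, 19) + (38, 6). λ = (6 - 19)/(38 - 44) ≡ 34/41 mod 47. 41⁻¹ ≡ 39 (mod 47), so λ ≡ 10.
  x = λ² - 44 - 38 = 100 - 82 ≡ 18; y = λ·(44 - 18) - 19 ≡ 6. → (18, 6)
7P: (18, 6) + (38, 6). λ = (6 - 6)/(38 - 18) ≡ 0/20 mod 47. 20⁻¹ ≡ 40 (mod 47), so λ ≡ 0.
  x = λ² - 18 - 38 = 0 - 56 ≡ 38; y = λ·(18 - 38) - 6 ≡ 41. → (38, 41)
8P: (38, 41) + (38, 6): same x and y₁ ≡ -y₂, so the sum is the point at infinity.
8P = the point at infinity, so the order is 8.

8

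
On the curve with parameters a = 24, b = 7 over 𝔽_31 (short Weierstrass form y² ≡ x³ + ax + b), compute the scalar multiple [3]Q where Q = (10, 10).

(12, 15)

Repeated addition: build up to 3Q.
2Q: tangent at (10, 10): λ = (3·10² + 24)/(2·10) ≡ 14/20. 20⁻¹ ≡ 14 (mod 31), so λ ≡ 14·14 ≡ 10.
  x = λ² - 10 - 10 = 100 - 20 ≡ 18; y = λ·(10 - 18) - 10 ≡ 3. → (18, 3)
3Q: (18, 3) + (10, 10). λ = (10 - 3)/(10 - 18) ≡ 7/23 mod 31. 23⁻¹ ≡ 27 (mod 31) since 23·27 = 621 ≡ 1, so λ ≡ 3.
  x = λ² - 18 - 10 = 9 - 28 ≡ 12; y = λ·(18 - 12) - 3 ≡ 15. → (12, 15)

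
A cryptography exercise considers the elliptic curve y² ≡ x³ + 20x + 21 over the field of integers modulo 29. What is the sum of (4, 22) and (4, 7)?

O

The two points share x = 4 and their y-coordinates satisfy 22 + 7 ≡ 0 (mod 29), so they are inverses. Their sum is 𝒪.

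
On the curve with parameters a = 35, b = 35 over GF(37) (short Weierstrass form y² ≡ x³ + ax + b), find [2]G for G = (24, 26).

tangent at (24, 26): λ = (3·24² + 35)/(2·26) ≡ 24/15. 15⁻¹ ≡ 5 (mod 37) since 15·5 = 75 ≡ 1, so λ ≡ 24·5 ≡ 9.
  x = λ² - 24 - 24 = 81 - 48 ≡ 33; y = λ·(24 - 33) - 26 ≡ 4. → (33, 4)

(33, 4)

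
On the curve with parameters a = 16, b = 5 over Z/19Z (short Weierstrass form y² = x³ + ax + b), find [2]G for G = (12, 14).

(4, 0)

tangent at (12, 14): λ = (3·12² + 16)/(2·14) ≡ 11/9. 9⁻¹ ≡ 17 (mod 19), so λ ≡ 11·17 ≡ 16.
  x = λ² - 12 - 12 = 256 - 24 ≡ 4; y = λ·(12 - 4) - 14 ≡ 0. → (4, 0)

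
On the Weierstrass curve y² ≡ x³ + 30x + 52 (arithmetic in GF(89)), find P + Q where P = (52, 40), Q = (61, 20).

(15, 36)

(52, 40) + (61, 20). λ = (20 - 40)/(61 - 52) ≡ 69/9 mod 89. 9⁻¹ ≡ 10 (mod 89) since 9·10 = 90 ≡ 1, so λ ≡ 67.
  x = λ² - 52 - 61 = 4489 - 113 ≡ 15; y = λ·(52 - 15) - 40 ≡ 36. → (15, 36)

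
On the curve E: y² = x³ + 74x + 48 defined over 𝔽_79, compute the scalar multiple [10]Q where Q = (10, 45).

(27, 2)

Double-and-add on 10 = (1010)₂. Start with Q = (10, 45) for the leading 1-bit.
double: tangent at (10, 45): λ = (3·10² + 74)/(2·45) ≡ 58/11. 11⁻¹ ≡ 36 (mod 79) since 11·36 = 396 ≡ 1, so λ ≡ 58·36 ≡ 34.
  x = λ² - 10 - 10 = 1156 - 20 ≡ 30; y = λ·(10 - 30) - 45 ≡ 65. → (30, 65)
double: tangent at (30, 65): λ = (3·30² + 74)/(2·65) ≡ 9/51. 51⁻¹ ≡ 31 (mod 79) since 51·31 = 1581 ≡ 1, so λ ≡ 9·31 ≡ 42.
  x = λ² - 30 - 30 = 1764 - 60 ≡ 45; y = λ·(30 - 45) - 65 ≡ 16. → (45, 16)
add Q: (45, 16) + (10, 45). λ = (45 - 16)/(10 - 45) ≡ 29/44 mod 79. 44⁻¹ ≡ 9 (mod 79) since 44·9 = 396 ≡ 1, so λ ≡ 24.
  x = λ² - 45 - 10 = 576 - 55 ≡ 47; y = λ·(45 - 47) - 16 ≡ 15. → (47, 15)
double: tangent at (47, 15): λ = (3·47² + 74)/(2·15) ≡ 65/30. 30⁻¹ ≡ 29 (mod 79) since 30·29 = 870 ≡ 1, so λ ≡ 65·29 ≡ 68.
  x = λ² - 47 - 47 = 4624 - 94 ≡ 27; y = λ·(47 - 27) - 15 ≡ 2. → (27, 2)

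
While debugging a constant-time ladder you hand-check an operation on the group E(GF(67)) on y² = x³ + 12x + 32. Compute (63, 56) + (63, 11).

The two points share x = 63 and their y-coordinates satisfy 56 + 11 ≡ 0 (mod 67), so they are inverses. Their sum is ∞.

O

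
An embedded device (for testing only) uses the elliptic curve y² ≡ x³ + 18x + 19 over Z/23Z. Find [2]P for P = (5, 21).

(3, 13)

tangent at (5, 21): λ = (3·5² + 18)/(2·21) ≡ 1/19. 19⁻¹ ≡ 17 (mod 23), so λ ≡ 1·17 ≡ 17.
  x = λ² - 5 - 5 = 289 - 10 ≡ 3; y = λ·(5 - 3) - 21 ≡ 13. → (3, 13)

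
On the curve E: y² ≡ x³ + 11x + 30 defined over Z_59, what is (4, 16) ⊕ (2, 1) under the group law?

(4, 16) + (2, 1). λ = (1 - 16)/(2 - 4) ≡ 44/57 mod 59. 57⁻¹ ≡ 29 (mod 59), so λ ≡ 37.
  x = λ² - 4 - 2 = 1369 - 6 ≡ 6; y = λ·(4 - 6) - 16 ≡ 28. → (6, 28)

(6, 28)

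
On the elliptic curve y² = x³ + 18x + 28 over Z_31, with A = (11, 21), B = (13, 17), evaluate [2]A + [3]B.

First 2A:
Repeated addition: build up to 2A.
2A: tangent at (11, 21): λ = (3·11² + 18)/(2·21) ≡ 9/11. 11⁻¹ ≡ 17 (mod 31), so λ ≡ 9·17 ≡ 29.
  x = λ² - 11 - 11 = 841 - 22 ≡ 13; y = λ·(11 - 13) - 21 ≡ 14. → (13, 14)
2A = (13, 14).
Next 3B:
Repeated addition: build up to 3B.
2B: tangent at (13, 17): λ = (3·13² + 18)/(2·17) ≡ 29/3. 3⁻¹ ≡ 21 (mod 31) since 3·21 = 63 ≡ 1, so λ ≡ 29·21 ≡ 20.
  x = λ² - 13 - 13 = 400 - 26 ≡ 2; y = λ·(13 - 2) - 17 ≡ 17. → (2, 17)
3B: (2, 17) + (13, 17). λ = (17 - 17)/(13 - 2) ≡ 0/11 mod 31. 11⁻¹ ≡ 17 (mod 31), so λ ≡ 0.
  x = λ² - 2 - 13 = 0 - 15 ≡ 16; y = λ·(2 - 16) - 17 ≡ 14. → (16, 14)
3B = (16, 14).
Finally 2A + 3B:
(13, 14) + (16, 14). λ = (14 - 14)/(16 - 13) ≡ 0/3 mod 31. 3⁻¹ ≡ 21 (mod 31), so λ ≡ 0.
  x = λ² - 13 - 16 = 0 - 29 ≡ 2; y = λ·(13 - 2) - 14 ≡ 17. → (2, 17)

(2, 17)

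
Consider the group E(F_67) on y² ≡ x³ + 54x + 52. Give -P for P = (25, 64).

(25, 3)

-(25, 64) = (25, -64 mod 67) = (25, 3).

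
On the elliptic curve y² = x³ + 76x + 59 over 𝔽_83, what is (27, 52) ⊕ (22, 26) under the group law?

(71, 18)

(27, 52) + (22, 26). λ = (26 - 52)/(22 - 27) ≡ 57/78 mod 83. 78⁻¹ ≡ 33 (mod 83) since 78·33 = 2574 ≡ 1, so λ ≡ 55.
  x = λ² - 27 - 22 = 3025 - 49 ≡ 71; y = λ·(27 - 71) - 52 ≡ 18. → (71, 18)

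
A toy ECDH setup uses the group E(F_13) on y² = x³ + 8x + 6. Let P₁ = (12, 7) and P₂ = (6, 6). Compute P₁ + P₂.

(12, 7) + (6, 6). λ = (6 - 7)/(6 - 12) ≡ 12/7 mod 13. 7⁻¹ ≡ 2 (mod 13), so λ ≡ 11.
  x = λ² - 12 - 6 = 121 - 18 ≡ 12; y = λ·(12 - 12) - 7 ≡ 6. → (12, 6)

(12, 6)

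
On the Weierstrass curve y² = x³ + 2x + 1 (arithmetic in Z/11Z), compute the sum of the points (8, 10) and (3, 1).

(8, 10) + (3, 1). λ = (1 - 10)/(3 - 8) ≡ 2/6 mod 11. 6⁻¹ ≡ 2 (mod 11) since 6·2 = 12 ≡ 1, so λ ≡ 4.
  x = λ² - 8 - 3 = 16 - 11 ≡ 5; y = λ·(8 - 5) - 10 ≡ 2. → (5, 2)

(5, 2)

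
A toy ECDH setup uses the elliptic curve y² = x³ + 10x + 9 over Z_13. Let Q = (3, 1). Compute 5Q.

(9, 3)

Repeated addition: build up to 5Q.
2Q: tangent at (3, 1): λ = (3·3² + 10)/(2·1) ≡ 11/2. 2⁻¹ ≡ 7 (mod 13) since 2·7 = 14 ≡ 1, so λ ≡ 11·7 ≡ 12.
  x = λ² - 3 - 3 = 144 - 6 ≡ 8; y = λ·(3 - 8) - 1 ≡ 4. → (8, 4)
3Q: (8, 4) + (3, 1). λ = (1 - 4)/(3 - 8) ≡ 10/8 mod 13. 8⁻¹ ≡ 5 (mod 13), so λ ≡ 11.
  x = λ² - 8 - 3 = 121 - 11 ≡ 6; y = λ·(8 - 6) - 4 ≡ 5. → (6, 5)
4Q: (6, 5) + (3, 1). λ = (1 - 5)/(3 - 6) ≡ 9/10 mod 13. 10⁻¹ ≡ 4 (mod 13), so λ ≡ 10.
  x = λ² - 6 - 3 = 100 - 9 ≡ 0; y = λ·(6 - 0) - 5 ≡ 3. → (0, 3)
5Q: (0, 3) + (3, 1). λ = (1 - 3)/(3 - 0) ≡ 11/3 mod 13. 3⁻¹ ≡ 9 (mod 13) since 3·9 = 27 ≡ 1, so λ ≡ 8.
  x = λ² - 0 - 3 = 64 - 3 ≡ 9; y = λ·(0 - 9) - 3 ≡ 3. → (9, 3)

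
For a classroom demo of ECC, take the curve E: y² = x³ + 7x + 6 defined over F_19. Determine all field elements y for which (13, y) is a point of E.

none

x³ + 7x + 6 = 2294 ≡ 14 (mod 19).
14 is a non-residue mod 19; no y exists.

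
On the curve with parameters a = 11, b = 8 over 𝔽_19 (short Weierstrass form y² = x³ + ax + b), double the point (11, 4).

tangent at (11, 4): λ = (3·11² + 11)/(2·4) ≡ 13/8. 8⁻¹ ≡ 12 (mod 19) since 8·12 = 96 ≡ 1, so λ ≡ 13·12 ≡ 4.
  x = λ² - 11 - 11 = 16 - 22 ≡ 13; y = λ·(11 - 13) - 4 ≡ 7. → (13, 7)

(13, 7)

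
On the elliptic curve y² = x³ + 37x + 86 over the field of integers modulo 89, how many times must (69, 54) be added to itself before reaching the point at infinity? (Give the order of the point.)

7

2P: tangent at (69, 54): λ = (3·69² + 37)/(2·54) ≡ 80/19. 19⁻¹ ≡ 75 (mod 89) since 19·75 = 1425 ≡ 1, so λ ≡ 80·75 ≡ 37.
  x = λ² - 69 - 69 = 1369 - 138 ≡ 74; y = λ·(69 - 74) - 54 ≡ 28. → (74, 28)
3P: (74, 28) + (69, 54). λ = (54 - 28)/(69 - 74) ≡ 26/84 mod 89. 84⁻¹ ≡ 71 (mod 89) since 84·71 = 5964 ≡ 1, so λ ≡ 66.
  x = λ² - 74 - 69 = 4356 - 143 ≡ 30; y = λ·(74 - 30) - 28 ≡ 28. → (30, 28)
4P: (30, 28) + (69, 54). λ = (54 - 28)/(69 - 30) ≡ 26/39 mod 89. 39⁻¹ ≡ 16 (mod 89), so λ ≡ 60.
  x = λ² - 30 - 69 = 3600 - 99 ≡ 30; y = λ·(30 - 30) - 28 ≡ 61. → (30, 61)
5P: (30, 61) + (69, 54). λ = (54 - 61)/(69 - 30) ≡ 82/39 mod 89. 39⁻¹ ≡ 16 (mod 89), so λ ≡ 66.
  x = λ² - 30 - 69 = 4356 - 99 ≡ 74; y = λ·(30 - 74) - 61 ≡ 61. → (74, 61)
6P: (74, 61) + (69, 54). λ = (54 - 61)/(69 - 74) ≡ 82/84 mod 89. 84⁻¹ ≡ 71 (mod 89), so λ ≡ 37.
  x = λ² - 74 - 69 = 1369 - 143 ≡ 69; y = λ·(74 - 69) - 61 ≡ 35. → (69, 35)
7P: (69, 35) + (69, 54): same x and y₁ ≡ -y₂, so the sum is the point at infinity.
7P = the point at infinity, so the order is 7.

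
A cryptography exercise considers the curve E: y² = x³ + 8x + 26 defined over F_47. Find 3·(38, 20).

(12, 39)

Write Q = (38, 20).
Repeated addition: build up to 3Q.
2Q: tangent at (38, 20): λ = (3·38² + 8)/(2·20) ≡ 16/40. 40⁻¹ ≡ 20 (mod 47) since 40·20 = 800 ≡ 1, so λ ≡ 16·20 ≡ 38.
  x = λ² - 38 - 38 = 1444 - 76 ≡ 5; y = λ·(38 - 5) - 20 ≡ 12. → (5, 12)
3Q: (5, 12) + (38, 20). λ = (20 - 12)/(38 - 5) ≡ 8/33 mod 47. 33⁻¹ ≡ 10 (mod 47) since 33·10 = 330 ≡ 1, so λ ≡ 33.
  x = λ² - 5 - 38 = 1089 - 43 ≡ 12; y = λ·(5 - 12) - 12 ≡ 39. → (12, 39)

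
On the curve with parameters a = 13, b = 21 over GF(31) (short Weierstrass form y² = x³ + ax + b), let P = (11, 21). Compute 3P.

(3, 5)

Repeated addition: build up to 3P.
2P: tangent at (11, 21): λ = (3·11² + 13)/(2·21) ≡ 4/11. 11⁻¹ ≡ 17 (mod 31) since 11·17 = 187 ≡ 1, so λ ≡ 4·17 ≡ 6.
  x = λ² - 11 - 11 = 36 - 22 ≡ 14; y = λ·(11 - 14) - 21 ≡ 23. → (14, 23)
3P: (14, 23) + (11, 21). λ = (21 - 23)/(11 - 14) ≡ 29/28 mod 31. 28⁻¹ ≡ 10 (mod 31) since 28·10 = 280 ≡ 1, so λ ≡ 11.
  x = λ² - 14 - 11 = 121 - 25 ≡ 3; y = λ·(14 - 3) - 23 ≡ 5. → (3, 5)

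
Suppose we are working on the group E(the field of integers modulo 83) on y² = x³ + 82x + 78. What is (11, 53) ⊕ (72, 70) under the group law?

(9, 36)

(11, 53) + (72, 70). λ = (70 - 53)/(72 - 11) ≡ 17/61 mod 83. 61⁻¹ ≡ 49 (mod 83), so λ ≡ 3.
  x = λ² - 11 - 72 = 9 - 83 ≡ 9; y = λ·(11 - 9) - 53 ≡ 36. → (9, 36)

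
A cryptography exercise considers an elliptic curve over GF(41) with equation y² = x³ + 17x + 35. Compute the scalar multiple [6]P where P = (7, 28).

Repeated addition: build up to 6P.
2P: tangent at (7, 28): λ = (3·7² + 17)/(2·28) ≡ 0/15. 15⁻¹ ≡ 11 (mod 41), so λ ≡ 0·11 ≡ 0.
  x = λ² - 7 - 7 = 0 - 14 ≡ 27; y = λ·(7 - 27) - 28 ≡ 13. → (27, 13)
3P: (27, 13) + (7, 28). λ = (28 - 13)/(7 - 27) ≡ 15/21 mod 41. 21⁻¹ ≡ 2 (mod 41) since 21·2 = 42 ≡ 1, so λ ≡ 30.
  x = λ² - 27 - 7 = 900 - 34 ≡ 5; y = λ·(27 - 5) - 13 ≡ 32. → (5, 32)
4P: (5, 32) + (7, 28). λ = (28 - 32)/(7 - 5) ≡ 37/2 mod 41. 2⁻¹ ≡ 21 (mod 41), so λ ≡ 39.
  x = λ² - 5 - 7 = 1521 - 12 ≡ 33; y = λ·(5 - 33) - 32 ≡ 24. → (33, 24)
5P: (33, 24) + (7, 28). λ = (28 - 24)/(7 - 33) ≡ 4/15 mod 41. 15⁻¹ ≡ 11 (mod 41) since 15·11 = 165 ≡ 1, so λ ≡ 3.
  x = λ² - 33 - 7 = 9 - 40 ≡ 10; y = λ·(33 - 10) - 24 ≡ 4. → (10, 4)
6P: (10, 4) + (7, 28). λ = (28 - 4)/(7 - 10) ≡ 24/38 mod 41. 38⁻¹ ≡ 27 (mod 41) since 38·27 = 1026 ≡ 1, so λ ≡ 33.
  x = λ² - 10 - 7 = 1089 - 17 ≡ 6; y = λ·(10 - 6) - 4 ≡ 5. → (6, 5)

(6, 5)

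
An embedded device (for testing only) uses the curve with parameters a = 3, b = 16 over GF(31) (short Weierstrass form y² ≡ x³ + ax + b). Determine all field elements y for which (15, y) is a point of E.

x³ + 3x + 16 = 3436 ≡ 26 (mod 31).
26 is a non-residue mod 31; no y exists.

none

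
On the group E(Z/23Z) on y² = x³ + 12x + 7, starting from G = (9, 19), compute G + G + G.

(2, 19)

Repeated addition: build up to 3G.
2G: tangent at (9, 19): λ = (3·9² + 12)/(2·19) ≡ 2/15. 15⁻¹ ≡ 20 (mod 23), so λ ≡ 2·20 ≡ 17.
  x = λ² - 9 - 9 = 289 - 18 ≡ 18; y = λ·(9 - 18) - 19 ≡ 12. → (18, 12)
3G: (18, 12) + (9, 19). λ = (19 - 12)/(9 - 18) ≡ 7/14 mod 23. 14⁻¹ ≡ 5 (mod 23), so λ ≡ 12.
  x = λ² - 18 - 9 = 144 - 27 ≡ 2; y = λ·(18 - 2) - 12 ≡ 19. → (2, 19)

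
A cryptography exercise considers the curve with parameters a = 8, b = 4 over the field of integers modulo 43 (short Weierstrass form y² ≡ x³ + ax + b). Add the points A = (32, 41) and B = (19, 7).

(32, 41) + (19, 7). λ = (7 - 41)/(19 - 32) ≡ 9/30 mod 43. 30⁻¹ ≡ 33 (mod 43), so λ ≡ 39.
  x = λ² - 32 - 19 = 1521 - 51 ≡ 8; y = λ·(32 - 8) - 41 ≡ 35. → (8, 35)

(8, 35)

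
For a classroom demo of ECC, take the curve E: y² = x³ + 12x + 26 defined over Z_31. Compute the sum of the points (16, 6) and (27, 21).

(16, 6) + (27, 21). λ = (21 - 6)/(27 - 16) ≡ 15/11 mod 31. 11⁻¹ ≡ 17 (mod 31), so λ ≡ 7.
  x = λ² - 16 - 27 = 49 - 43 ≡ 6; y = λ·(16 - 6) - 6 ≡ 2. → (6, 2)

(6, 2)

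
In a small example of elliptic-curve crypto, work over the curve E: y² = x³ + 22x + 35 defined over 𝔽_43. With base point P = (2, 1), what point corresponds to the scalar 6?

(34, 21)

Double-and-add on 6 = (110)₂. Start with P = (2, 1) for the leading 1-bit.
double: tangent at (2, 1): λ = (3·2² + 22)/(2·1) ≡ 34/2. 2⁻¹ ≡ 22 (mod 43) since 2·22 = 44 ≡ 1, so λ ≡ 34·22 ≡ 17.
  x = λ² - 2 - 2 = 289 - 4 ≡ 27; y = λ·(2 - 27) - 1 ≡ 4. → (27, 4)
add P: (27, 4) + (2, 1). λ = (1 - 4)/(2 - 27) ≡ 40/18 mod 43. 18⁻¹ ≡ 12 (mod 43), so λ ≡ 7.
  x = λ² - 27 - 2 = 49 - 29 ≡ 20; y = λ·(27 - 20) - 4 ≡ 2. → (20, 2)
double: tangent at (20, 2): λ = (3·20² + 22)/(2·2) ≡ 18/4. 4⁻¹ ≡ 11 (mod 43) since 4·11 = 44 ≡ 1, so λ ≡ 18·11 ≡ 26.
  x = λ² - 20 - 20 = 676 - 40 ≡ 34; y = λ·(20 - 34) - 2 ≡ 21. → (34, 21)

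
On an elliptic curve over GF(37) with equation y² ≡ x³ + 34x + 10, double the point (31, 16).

tangent at (31, 16): λ = (3·31² + 34)/(2·16) ≡ 31/32. 32⁻¹ ≡ 22 (mod 37) since 32·22 = 704 ≡ 1, so λ ≡ 31·22 ≡ 16.
  x = λ² - 31 - 31 = 256 - 62 ≡ 9; y = λ·(31 - 9) - 16 ≡ 3. → (9, 3)

(9, 3)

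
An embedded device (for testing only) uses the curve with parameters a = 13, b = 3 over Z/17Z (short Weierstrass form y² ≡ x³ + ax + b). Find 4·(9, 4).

(3, 16)

Write Q = (9, 4).
Repeated addition: build up to 4Q.
2Q: tangent at (9, 4): λ = (3·9² + 13)/(2·4) ≡ 1/8. 8⁻¹ ≡ 15 (mod 17), so λ ≡ 1·15 ≡ 15.
  x = λ² - 9 - 9 = 225 - 18 ≡ 3; y = λ·(9 - 3) - 4 ≡ 1. → (3, 1)
3Q: (3, 1) + (9, 4). λ = (4 - 1)/(9 - 3) ≡ 3/6 mod 17. 6⁻¹ ≡ 3 (mod 17) since 6·3 = 18 ≡ 1, so λ ≡ 9.
  x = λ² - 3 - 9 = 81 - 12 ≡ 1; y = λ·(3 - 1) - 1 ≡ 0. → (1, 0)
4Q: (1, 0) + (9, 4). λ = (4 - 0)/(9 - 1) ≡ 4/8 mod 17. 8⁻¹ ≡ 15 (mod 17) since 8·15 = 120 ≡ 1, so λ ≡ 9.
  x = λ² - 1 - 9 = 81 - 10 ≡ 3; y = λ·(1 - 3) - 0 ≡ 16. → (3, 16)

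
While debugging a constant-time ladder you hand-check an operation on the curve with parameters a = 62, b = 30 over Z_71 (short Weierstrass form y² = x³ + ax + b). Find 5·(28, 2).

(27, 67)

Write P = (28, 2).
Double-and-add on 5 = (101)₂. Start with P = (28, 2) for the leading 1-bit.
double: tangent at (28, 2): λ = (3·28² + 62)/(2·2) ≡ 0/4. 4⁻¹ ≡ 18 (mod 71), so λ ≡ 0·18 ≡ 0.
  x = λ² - 28 - 28 = 0 - 56 ≡ 15; y = λ·(28 - 15) - 2 ≡ 69. → (15, 69)
double: tangent at (15, 69): λ = (3·15² + 62)/(2·69) ≡ 27/67. 67⁻¹ ≡ 53 (mod 71) since 67·53 = 3551 ≡ 1, so λ ≡ 27·53 ≡ 11.
  x = λ² - 15 - 15 = 121 - 30 ≡ 20; y = λ·(15 - 20) - 69 ≡ 18. → (20, 18)
add P: (20, 18) + (28, 2). λ = (2 - 18)/(28 - 20) ≡ 55/8 mod 71. 8⁻¹ ≡ 9 (mod 71), so λ ≡ 69.
  x = λ² - 20 - 28 = 4761 - 48 ≡ 27; y = λ·(20 - 27) - 18 ≡ 67. → (27, 67)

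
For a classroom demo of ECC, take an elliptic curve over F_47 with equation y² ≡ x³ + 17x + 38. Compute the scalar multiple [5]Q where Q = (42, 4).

(6, 11)

Double-and-add on 5 = (101)₂. Start with Q = (42, 4) for the leading 1-bit.
double: tangent at (42, 4): λ = (3·42² + 17)/(2·4) ≡ 45/8. 8⁻¹ ≡ 6 (mod 47) since 8·6 = 48 ≡ 1, so λ ≡ 45·6 ≡ 35.
  x = λ² - 42 - 42 = 1225 - 84 ≡ 13; y = λ·(42 - 13) - 4 ≡ 24. → (13, 24)
double: tangent at (13, 24): λ = (3·13² + 17)/(2·24) ≡ 7/1. 1⁻¹ ≡ 1 (mod 47) since 1·1 = 1 ≡ 1, so λ ≡ 7·1 ≡ 7.
  x = λ² - 13 - 13 = 49 - 26 ≡ 23; y = λ·(13 - 23) - 24 ≡ 0. → (23, 0)
add Q: (23, 0) + (42, 4). λ = (4 - 0)/(42 - 23) ≡ 4/19 mod 47. 19⁻¹ ≡ 5 (mod 47) since 19·5 = 95 ≡ 1, so λ ≡ 20.
  x = λ² - 23 - 42 = 400 - 65 ≡ 6; y = λ·(23 - 6) - 0 ≡ 11. → (6, 11)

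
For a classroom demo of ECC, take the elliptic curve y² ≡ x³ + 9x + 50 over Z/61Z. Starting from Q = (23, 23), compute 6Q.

Repeated addition: build up to 6Q.
2Q: tangent at (23, 23): λ = (3·23² + 9)/(2·23) ≡ 10/46. 46⁻¹ ≡ 4 (mod 61), so λ ≡ 10·4 ≡ 40.
  x = λ² - 23 - 23 = 1600 - 46 ≡ 29; y = λ·(23 - 29) - 23 ≡ 42. → (29, 42)
3Q: (29, 42) + (23, 23). λ = (23 - 42)/(23 - 29) ≡ 42/55 mod 61. 55⁻¹ ≡ 10 (mod 61) since 55·10 = 550 ≡ 1, so λ ≡ 54.
  x = λ² - 29 - 23 = 2916 - 52 ≡ 58; y = λ·(29 - 58) - 42 ≡ 39. → (58, 39)
4Q: (58, 39) + (23, 23). λ = (23 - 39)/(23 - 58) ≡ 45/26 mod 61. 26⁻¹ ≡ 54 (mod 61), so λ ≡ 51.
  x = λ² - 58 - 23 = 2601 - 81 ≡ 19; y = λ·(58 - 19) - 39 ≡ 59. → (19, 59)
5Q: (19, 59) + (23, 23). λ = (23 - 59)/(23 - 19) ≡ 25/4 mod 61. 4⁻¹ ≡ 46 (mod 61), so λ ≡ 52.
  x = λ² - 19 - 23 = 2704 - 42 ≡ 39; y = λ·(19 - 39) - 59 ≡ 60. → (39, 60)
6Q: (39, 60) + (23, 23). λ = (23 - 60)/(23 - 39) ≡ 24/45 mod 61. 45⁻¹ ≡ 19 (mod 61), so λ ≡ 29.
  x = λ² - 39 - 23 = 841 - 62 ≡ 47; y = λ·(39 - 47) - 60 ≡ 13. → (47, 13)

(47, 13)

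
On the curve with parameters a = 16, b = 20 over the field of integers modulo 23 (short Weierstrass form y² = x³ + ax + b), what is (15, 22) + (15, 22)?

(22, 16)

tangent at (15, 22): λ = (3·15² + 16)/(2·22) ≡ 1/21. 21⁻¹ ≡ 11 (mod 23), so λ ≡ 1·11 ≡ 11.
  x = λ² - 15 - 15 = 121 - 30 ≡ 22; y = λ·(15 - 22) - 22 ≡ 16. → (22, 16)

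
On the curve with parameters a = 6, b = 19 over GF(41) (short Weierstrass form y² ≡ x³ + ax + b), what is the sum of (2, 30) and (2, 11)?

The two points share x = 2 and their y-coordinates satisfy 30 + 11 ≡ 0 (mod 41), so they are inverses. Their sum is ∞.

O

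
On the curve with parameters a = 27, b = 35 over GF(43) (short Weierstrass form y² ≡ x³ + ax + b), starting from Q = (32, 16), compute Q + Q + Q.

Repeated addition: build up to 3Q.
2Q: tangent at (32, 16): λ = (3·32² + 27)/(2·16) ≡ 3/32. 32⁻¹ ≡ 39 (mod 43), so λ ≡ 3·39 ≡ 31.
  x = λ² - 32 - 32 = 961 - 64 ≡ 37; y = λ·(32 - 37) - 16 ≡ 1. → (37, 1)
3Q: (37, 1) + (32, 16). λ = (16 - 1)/(32 - 37) ≡ 15/38 mod 43. 38⁻¹ ≡ 17 (mod 43), so λ ≡ 40.
  x = λ² - 37 - 32 = 1600 - 69 ≡ 26; y = λ·(37 - 26) - 1 ≡ 9. → (26, 9)

(26, 9)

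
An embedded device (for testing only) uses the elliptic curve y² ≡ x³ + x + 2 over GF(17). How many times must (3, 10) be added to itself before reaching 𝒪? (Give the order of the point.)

12

2P: tangent at (3, 10): λ = (3·3² + 1)/(2·10) ≡ 11/3. 3⁻¹ ≡ 6 (mod 17), so λ ≡ 11·6 ≡ 15.
  x = λ² - 3 - 3 = 225 - 6 ≡ 15; y = λ·(3 - 15) - 10 ≡ 14. → (15, 14)
3P: (15, 14) + (3, 10). λ = (10 - 14)/(3 - 15) ≡ 13/5 mod 17. 5⁻¹ ≡ 7 (mod 17), so λ ≡ 6.
  x = λ² - 15 - 3 = 36 - 18 ≡ 1; y = λ·(15 - 1) - 14 ≡ 2. → (1, 2)
4P: (1, 2) + (3, 10). λ = (10 - 2)/(3 - 1) ≡ 8/2 mod 17. 2⁻¹ ≡ 9 (mod 17) since 2·9 = 18 ≡ 1, so λ ≡ 4.
  x = λ² - 1 - 3 = 16 - 4 ≡ 12; y = λ·(1 - 12) - 2 ≡ 5. → (12, 5)
5P: (12, 5) + (3, 10). λ = (10 - 5)/(3 - 12) ≡ 5/8 mod 17. 8⁻¹ ≡ 15 (mod 17), so λ ≡ 7.
  x = λ² - 12 - 3 = 49 - 15 ≡ 0; y = λ·(12 - 0) - 5 ≡ 11. → (0, 11)
6P: (0, 11) + (3, 10). λ = (10 - 11)/(3 - 0) ≡ 16/3 mod 17. 3⁻¹ ≡ 6 (mod 17), so λ ≡ 11.
  x = λ² - 0 - 3 = 121 - 3 ≡ 16; y = λ·(0 - 16) - 11 ≡ 0. → (16, 0)
7P: (16, 0) + (3, 10). λ = (10 - 0)/(3 - 16) ≡ 10/4 mod 17. 4⁻¹ ≡ 13 (mod 17) since 4·13 = 52 ≡ 1, so λ ≡ 11.
  x = λ² - 16 - 3 = 121 - 19 ≡ 0; y = λ·(16 - 0) - 0 ≡ 6. → (0, 6)
8P: (0, 6) + (3, 10). λ = (10 - 6)/(3 - 0) ≡ 4/3 mod 17. 3⁻¹ ≡ 6 (mod 17), so λ ≡ 7.
  x = λ² - 0 - 3 = 49 - 3 ≡ 12; y = λ·(0 - 12) - 6 ≡ 12. → (12, 12)
9P: (12, 12) + (3, 10). λ = (10 - 12)/(3 - 12) ≡ 15/8 mod 17. 8⁻¹ ≡ 15 (mod 17), so λ ≡ 4.
  x = λ² - 12 - 3 = 16 - 15 ≡ 1; y = λ·(12 - 1) - 12 ≡ 15. → (1, 15)
10P: (1, 15) + (3, 10). λ = (10 - 15)/(3 - 1) ≡ 12/2 mod 17. 2⁻¹ ≡ 9 (mod 17) since 2·9 = 18 ≡ 1, so λ ≡ 6.
  x = λ² - 1 - 3 = 36 - 4 ≡ 15; y = λ·(1 - 15) - 15 ≡ 3. → (15, 3)
11P: (15, 3) + (3, 10). λ = (10 - 3)/(3 - 15) ≡ 7/5 mod 17. 5⁻¹ ≡ 7 (mod 17) since 5·7 = 35 ≡ 1, so λ ≡ 15.
  x = λ² - 15 - 3 = 225 - 18 ≡ 3; y = λ·(15 - 3) - 3 ≡ 7. → (3, 7)
12P: (3, 7) + (3, 10): same x and y₁ ≡ -y₂, so the sum is 𝒪.
12P = 𝒪, so the order is 12.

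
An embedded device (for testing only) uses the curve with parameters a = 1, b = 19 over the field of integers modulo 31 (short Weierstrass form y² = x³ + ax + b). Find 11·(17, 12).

Write G = (17, 12).
Double-and-add on 11 = (1011)₂. Start with G = (17, 12) for the leading 1-bit.
double: tangent at (17, 12): λ = (3·17² + 1)/(2·12) ≡ 0/24. 24⁻¹ ≡ 22 (mod 31), so λ ≡ 0·22 ≡ 0.
  x = λ² - 17 - 17 = 0 - 34 ≡ 28; y = λ·(17 - 28) - 12 ≡ 19. → (28, 19)
double: tangent at (28, 19): λ = (3·28² + 1)/(2·19) ≡ 28/7. 7⁻¹ ≡ 9 (mod 31), so λ ≡ 28·9 ≡ 4.
  x = λ² - 28 - 28 = 16 - 56 ≡ 22; y = λ·(28 - 22) - 19 ≡ 5. → (22, 5)
add G: (22, 5) + (17, 12). λ = (12 - 5)/(17 - 22) ≡ 7/26 mod 31. 26⁻¹ ≡ 6 (mod 31), so λ ≡ 11.
  x = λ² - 22 - 17 = 121 - 39 ≡ 20; y = λ·(22 - 20) - 5 ≡ 17. → (20, 17)
double: tangent at (20, 17): λ = (3·20² + 1)/(2·17) ≡ 23/3. 3⁻¹ ≡ 21 (mod 31) since 3·21 = 63 ≡ 1, so λ ≡ 23·21 ≡ 18.
  x = λ² - 20 - 20 = 324 - 40 ≡ 5; y = λ·(20 - 5) - 17 ≡ 5. → (5, 5)
add G: (5, 5) + (17, 12). λ = (12 - 5)/(17 - 5) ≡ 7/12 mod 31. 12⁻¹ ≡ 13 (mod 31) since 12·13 = 156 ≡ 1, so λ ≡ 29.
  x = λ² - 5 - 17 = 841 - 22 ≡ 13; y = λ·(5 - 13) - 5 ≡ 11. → (13, 11)

(13, 11)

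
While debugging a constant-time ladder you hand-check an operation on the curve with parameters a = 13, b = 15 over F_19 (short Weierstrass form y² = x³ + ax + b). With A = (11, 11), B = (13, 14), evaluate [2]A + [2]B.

(2, 7)

First 2A:
Repeated addition: build up to 2A.
2A: tangent at (11, 11): λ = (3·11² + 13)/(2·11) ≡ 15/3. 3⁻¹ ≡ 13 (mod 19), so λ ≡ 15·13 ≡ 5.
  x = λ² - 11 - 11 = 25 - 22 ≡ 3; y = λ·(11 - 3) - 11 ≡ 10. → (3, 10)
2A = (3, 10).
Next 2B:
Repeated addition: build up to 2B.
2B: tangent at (13, 14): λ = (3·13² + 13)/(2·14) ≡ 7/9. 9⁻¹ ≡ 17 (mod 19) since 9·17 = 153 ≡ 1, so λ ≡ 7·17 ≡ 5.
  x = λ² - 13 - 13 = 25 - 26 ≡ 18; y = λ·(13 - 18) - 14 ≡ 18. → (18, 18)
2B = (18, 18).
Finally 2A + 2B:
(3, 10) + (18, 18). λ = (18 - 10)/(18 - 3) ≡ 8/15 mod 19. 15⁻¹ ≡ 14 (mod 19) since 15·14 = 210 ≡ 1, so λ ≡ 17.
  x = λ² - 3 - 18 = 289 - 21 ≡ 2; y = λ·(3 - 2) - 10 ≡ 7. → (2, 7)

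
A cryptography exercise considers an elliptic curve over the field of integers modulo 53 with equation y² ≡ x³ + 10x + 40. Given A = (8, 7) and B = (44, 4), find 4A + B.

First 4A:
Repeated addition: build up to 4A.
2A: tangent at (8, 7): λ = (3·8² + 10)/(2·7) ≡ 43/14. 14⁻¹ ≡ 19 (mod 53) since 14·19 = 266 ≡ 1, so λ ≡ 43·19 ≡ 22.
  x = λ² - 8 - 8 = 484 - 16 ≡ 44; y = λ·(8 - 44) - 7 ≡ 49. → (44, 49)
3A: (44, 49) + (8, 7). λ = (7 - 49)/(8 - 44) ≡ 11/17 mod 53. 17⁻¹ ≡ 25 (mod 53) since 17·25 = 425 ≡ 1, so λ ≡ 10.
  x = λ² - 44 - 8 = 100 - 52 ≡ 48; y = λ·(44 - 48) - 49 ≡ 17. → (48, 17)
4A: (48, 17) + (8, 7). λ = (7 - 17)/(8 - 48) ≡ 43/13 mod 53. 13⁻¹ ≡ 49 (mod 53), so λ ≡ 40.
  x = λ² - 48 - 8 = 1600 - 56 ≡ 7; y = λ·(48 - 7) - 17 ≡ 33. → (7, 33)
4A = (7, 33).
Finally 4A + B:
(7, 33) + (44, 4). λ = (4 - 33)/(44 - 7) ≡ 24/37 mod 53. 37⁻¹ ≡ 43 (mod 53), so λ ≡ 25.
  x = λ² - 7 - 44 = 625 - 51 ≡ 44; y = λ·(7 - 44) - 33 ≡ 49. → (44, 49)

(44, 49)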